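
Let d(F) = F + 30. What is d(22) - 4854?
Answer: -4802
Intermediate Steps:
d(F) = 30 + F
d(22) - 4854 = (30 + 22) - 4854 = 52 - 4854 = -4802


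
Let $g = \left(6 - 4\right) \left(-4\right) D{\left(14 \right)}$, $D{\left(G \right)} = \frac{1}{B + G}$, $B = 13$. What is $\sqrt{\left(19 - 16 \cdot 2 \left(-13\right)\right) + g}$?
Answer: $\frac{11 \sqrt{291}}{9} \approx 20.85$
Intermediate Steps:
$D{\left(G \right)} = \frac{1}{13 + G}$
$g = - \frac{8}{27}$ ($g = \frac{\left(6 - 4\right) \left(-4\right)}{13 + 14} = \frac{2 \left(-4\right)}{27} = \left(-8\right) \frac{1}{27} = - \frac{8}{27} \approx -0.2963$)
$\sqrt{\left(19 - 16 \cdot 2 \left(-13\right)\right) + g} = \sqrt{\left(19 - 16 \cdot 2 \left(-13\right)\right) - \frac{8}{27}} = \sqrt{\left(19 - -416\right) - \frac{8}{27}} = \sqrt{\left(19 + 416\right) - \frac{8}{27}} = \sqrt{435 - \frac{8}{27}} = \sqrt{\frac{11737}{27}} = \frac{11 \sqrt{291}}{9}$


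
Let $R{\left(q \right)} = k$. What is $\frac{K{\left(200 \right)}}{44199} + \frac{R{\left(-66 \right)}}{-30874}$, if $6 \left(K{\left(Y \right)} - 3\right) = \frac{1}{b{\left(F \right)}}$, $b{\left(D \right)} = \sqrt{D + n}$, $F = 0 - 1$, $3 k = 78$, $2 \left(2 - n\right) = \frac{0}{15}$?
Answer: $- \frac{3154219}{4093799778} \approx -0.00077049$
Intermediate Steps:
$n = 2$ ($n = 2 - \frac{0 \cdot \frac{1}{15}}{2} = 2 - 0 = 2 + 0 = 2$)
$k = 26$ ($k = \frac{1}{3} \cdot 78 = 26$)
$R{\left(q \right)} = 26$
$F = -1$ ($F = 0 - 1 = -1$)
$b{\left(D \right)} = \sqrt{2 + D}$ ($b{\left(D \right)} = \sqrt{D + 2} = \sqrt{2 + D}$)
$K{\left(Y \right)} = \frac{19}{6}$ ($K{\left(Y \right)} = 3 + \frac{1}{6 \sqrt{2 - 1}} = 3 + \frac{1}{6 \sqrt{1}} = 3 + \frac{1}{6 \cdot 1} = 3 + \frac{1}{6} \cdot 1 = 3 + \frac{1}{6} = \frac{19}{6}$)
$\frac{K{\left(200 \right)}}{44199} + \frac{R{\left(-66 \right)}}{-30874} = \frac{19}{6 \cdot 44199} + \frac{26}{-30874} = \frac{19}{6} \cdot \frac{1}{44199} + 26 \left(- \frac{1}{30874}\right) = \frac{19}{265194} - \frac{13}{15437} = - \frac{3154219}{4093799778}$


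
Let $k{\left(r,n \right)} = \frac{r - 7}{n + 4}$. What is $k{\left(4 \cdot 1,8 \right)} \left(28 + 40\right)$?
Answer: $-17$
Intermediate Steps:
$k{\left(r,n \right)} = \frac{-7 + r}{4 + n}$
$k{\left(4 \cdot 1,8 \right)} \left(28 + 40\right) = \frac{-7 + 4 \cdot 1}{4 + 8} \left(28 + 40\right) = \frac{-7 + 4}{12} \cdot 68 = \frac{1}{12} \left(-3\right) 68 = \left(- \frac{1}{4}\right) 68 = -17$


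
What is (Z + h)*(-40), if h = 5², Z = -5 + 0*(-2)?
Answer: -800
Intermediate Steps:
Z = -5 (Z = -5 + 0 = -5)
h = 25
(Z + h)*(-40) = (-5 + 25)*(-40) = 20*(-40) = -800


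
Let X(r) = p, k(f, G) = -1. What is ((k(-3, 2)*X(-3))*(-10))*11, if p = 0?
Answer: 0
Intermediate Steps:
X(r) = 0
((k(-3, 2)*X(-3))*(-10))*11 = (-1*0*(-10))*11 = (0*(-10))*11 = 0*11 = 0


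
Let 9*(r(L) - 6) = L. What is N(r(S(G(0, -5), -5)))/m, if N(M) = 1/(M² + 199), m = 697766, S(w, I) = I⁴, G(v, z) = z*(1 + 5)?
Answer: 81/332946024560 ≈ 2.4328e-10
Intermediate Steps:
G(v, z) = 6*z (G(v, z) = z*6 = 6*z)
r(L) = 6 + L/9
N(M) = 1/(199 + M²)
N(r(S(G(0, -5), -5)))/m = 1/((199 + (6 + (⅑)*(-5)⁴)²)*697766) = (1/697766)/(199 + (6 + (⅑)*625)²) = (1/697766)/(199 + (6 + 625/9)²) = (1/697766)/(199 + (679/9)²) = (1/697766)/(199 + 461041/81) = (1/697766)/(477160/81) = (81/477160)*(1/697766) = 81/332946024560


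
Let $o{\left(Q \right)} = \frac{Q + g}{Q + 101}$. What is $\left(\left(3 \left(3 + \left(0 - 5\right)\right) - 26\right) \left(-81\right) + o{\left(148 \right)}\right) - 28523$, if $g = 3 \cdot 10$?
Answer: $- \frac{6456641}{249} \approx -25930.0$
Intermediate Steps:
$g = 30$
$o{\left(Q \right)} = \frac{30 + Q}{101 + Q}$ ($o{\left(Q \right)} = \frac{Q + 30}{Q + 101} = \frac{30 + Q}{101 + Q}$)
$\left(\left(3 \left(3 + \left(0 - 5\right)\right) - 26\right) \left(-81\right) + o{\left(148 \right)}\right) - 28523 = \left(\left(3 \left(3 + \left(0 - 5\right)\right) - 26\right) \left(-81\right) + \frac{30 + 148}{101 + 148}\right) - 28523 = \left(\left(3 \left(3 + \left(0 - 5\right)\right) - 26\right) \left(-81\right) + \frac{1}{249} \cdot 178\right) - 28523 = \left(\left(3 \left(3 - 5\right) - 26\right) \left(-81\right) + \frac{1}{249} \cdot 178\right) - 28523 = \left(\left(3 \left(-2\right) - 26\right) \left(-81\right) + \frac{178}{249}\right) - 28523 = \left(\left(-6 - 26\right) \left(-81\right) + \frac{178}{249}\right) - 28523 = \left(\left(-32\right) \left(-81\right) + \frac{178}{249}\right) - 28523 = \left(2592 + \frac{178}{249}\right) - 28523 = \frac{645586}{249} - 28523 = - \frac{6456641}{249}$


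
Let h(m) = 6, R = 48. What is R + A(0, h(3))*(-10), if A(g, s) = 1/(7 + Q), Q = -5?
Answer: 43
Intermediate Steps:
A(g, s) = ½ (A(g, s) = 1/(7 - 5) = 1/2 = ½)
R + A(0, h(3))*(-10) = 48 + (½)*(-10) = 48 - 5 = 43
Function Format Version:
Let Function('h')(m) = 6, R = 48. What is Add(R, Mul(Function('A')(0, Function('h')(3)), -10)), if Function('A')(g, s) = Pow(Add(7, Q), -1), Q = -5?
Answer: 43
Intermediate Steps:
Function('A')(g, s) = Rational(1, 2) (Function('A')(g, s) = Pow(Add(7, -5), -1) = Pow(2, -1) = Rational(1, 2))
Add(R, Mul(Function('A')(0, Function('h')(3)), -10)) = Add(48, Mul(Rational(1, 2), -10)) = Add(48, -5) = 43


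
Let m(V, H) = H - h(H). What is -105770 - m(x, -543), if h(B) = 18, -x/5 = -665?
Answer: -105209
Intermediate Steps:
x = 3325 (x = -5*(-665) = 3325)
m(V, H) = -18 + H (m(V, H) = H - 1*18 = H - 18 = -18 + H)
-105770 - m(x, -543) = -105770 - (-18 - 543) = -105770 - 1*(-561) = -105770 + 561 = -105209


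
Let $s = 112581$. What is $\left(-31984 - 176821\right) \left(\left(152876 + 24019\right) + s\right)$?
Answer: $-60444036180$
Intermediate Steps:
$\left(-31984 - 176821\right) \left(\left(152876 + 24019\right) + s\right) = \left(-31984 - 176821\right) \left(\left(152876 + 24019\right) + 112581\right) = - 208805 \left(176895 + 112581\right) = \left(-208805\right) 289476 = -60444036180$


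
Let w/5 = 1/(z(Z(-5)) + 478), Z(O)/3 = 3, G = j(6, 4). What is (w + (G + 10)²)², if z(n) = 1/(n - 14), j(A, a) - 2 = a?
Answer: 374065568881/5707321 ≈ 65541.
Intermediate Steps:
j(A, a) = 2 + a
G = 6 (G = 2 + 4 = 6)
Z(O) = 9 (Z(O) = 3*3 = 9)
z(n) = 1/(-14 + n)
w = 25/2389 (w = 5/(1/(-14 + 9) + 478) = 5/(1/(-5) + 478) = 5/(-⅕ + 478) = 5/(2389/5) = 5*(5/2389) = 25/2389 ≈ 0.010465)
(w + (G + 10)²)² = (25/2389 + (6 + 10)²)² = (25/2389 + 16²)² = (25/2389 + 256)² = (611609/2389)² = 374065568881/5707321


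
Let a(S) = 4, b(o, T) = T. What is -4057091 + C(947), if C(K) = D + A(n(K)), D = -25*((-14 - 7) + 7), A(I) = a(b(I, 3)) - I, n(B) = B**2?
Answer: -4953546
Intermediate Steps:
A(I) = 4 - I
D = 350 (D = -25*(-21 + 7) = -25*(-14) = 350)
C(K) = 354 - K**2 (C(K) = 350 + (4 - K**2) = 354 - K**2)
-4057091 + C(947) = -4057091 + (354 - 1*947**2) = -4057091 + (354 - 1*896809) = -4057091 + (354 - 896809) = -4057091 - 896455 = -4953546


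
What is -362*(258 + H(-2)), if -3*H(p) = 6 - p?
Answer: -277292/3 ≈ -92431.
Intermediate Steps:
H(p) = -2 + p/3 (H(p) = -(6 - p)/3 = -2 + p/3)
-362*(258 + H(-2)) = -362*(258 + (-2 + (⅓)*(-2))) = -362*(258 + (-2 - ⅔)) = -362*(258 - 8/3) = -362*766/3 = -277292/3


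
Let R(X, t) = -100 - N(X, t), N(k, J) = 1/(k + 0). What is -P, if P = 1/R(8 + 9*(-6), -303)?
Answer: 46/4599 ≈ 0.010002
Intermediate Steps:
N(k, J) = 1/k
R(X, t) = -100 - 1/X
P = -46/4599 (P = 1/(-100 - 1/(8 + 9*(-6))) = 1/(-100 - 1/(8 - 54)) = 1/(-100 - 1/(-46)) = 1/(-100 - 1*(-1/46)) = 1/(-100 + 1/46) = 1/(-4599/46) = -46/4599 ≈ -0.010002)
-P = -1*(-46/4599) = 46/4599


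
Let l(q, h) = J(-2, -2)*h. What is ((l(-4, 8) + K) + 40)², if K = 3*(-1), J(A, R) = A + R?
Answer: 25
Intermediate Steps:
K = -3
l(q, h) = -4*h (l(q, h) = (-2 - 2)*h = -4*h)
((l(-4, 8) + K) + 40)² = ((-4*8 - 3) + 40)² = ((-32 - 3) + 40)² = (-35 + 40)² = 5² = 25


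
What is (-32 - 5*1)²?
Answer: 1369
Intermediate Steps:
(-32 - 5*1)² = (-32 - 5)² = (-37)² = 1369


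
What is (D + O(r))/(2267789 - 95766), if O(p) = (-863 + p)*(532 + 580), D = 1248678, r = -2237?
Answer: -2198522/2172023 ≈ -1.0122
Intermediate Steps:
O(p) = -959656 + 1112*p (O(p) = (-863 + p)*1112 = -959656 + 1112*p)
(D + O(r))/(2267789 - 95766) = (1248678 + (-959656 + 1112*(-2237)))/(2267789 - 95766) = (1248678 + (-959656 - 2487544))/2172023 = (1248678 - 3447200)*(1/2172023) = -2198522*1/2172023 = -2198522/2172023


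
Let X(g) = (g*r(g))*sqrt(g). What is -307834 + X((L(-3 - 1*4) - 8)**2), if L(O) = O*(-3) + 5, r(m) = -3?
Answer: -325330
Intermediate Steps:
L(O) = 5 - 3*O (L(O) = -3*O + 5 = 5 - 3*O)
X(g) = -3*g**(3/2) (X(g) = (g*(-3))*sqrt(g) = (-3*g)*sqrt(g) = -3*g**(3/2))
-307834 + X((L(-3 - 1*4) - 8)**2) = -307834 - 3*(((5 - 3*(-3 - 1*4)) - 8)**2)**(3/2) = -307834 - 3*(((5 - 3*(-3 - 4)) - 8)**2)**(3/2) = -307834 - 3*(((5 - 3*(-7)) - 8)**2)**(3/2) = -307834 - 3*(((5 + 21) - 8)**2)**(3/2) = -307834 - 3*((26 - 8)**2)**(3/2) = -307834 - 3*(18**2)**(3/2) = -307834 - 3*324**(3/2) = -307834 - 3*5832 = -307834 - 17496 = -325330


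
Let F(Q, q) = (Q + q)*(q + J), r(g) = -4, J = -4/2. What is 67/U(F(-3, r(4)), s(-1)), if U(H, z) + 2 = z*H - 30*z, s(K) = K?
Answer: -67/14 ≈ -4.7857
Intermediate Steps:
J = -2 (J = -4*½ = -2)
F(Q, q) = (-2 + q)*(Q + q) (F(Q, q) = (Q + q)*(q - 2) = (Q + q)*(-2 + q) = (-2 + q)*(Q + q))
U(H, z) = -2 - 30*z + H*z (U(H, z) = -2 + (z*H - 30*z) = -2 + (H*z - 30*z) = -2 + (-30*z + H*z) = -2 - 30*z + H*z)
67/U(F(-3, r(4)), s(-1)) = 67/(-2 - 30*(-1) + ((-4)² - 2*(-3) - 2*(-4) - 3*(-4))*(-1)) = 67/(-2 + 30 + (16 + 6 + 8 + 12)*(-1)) = 67/(-2 + 30 + 42*(-1)) = 67/(-2 + 30 - 42) = 67/(-14) = 67*(-1/14) = -67/14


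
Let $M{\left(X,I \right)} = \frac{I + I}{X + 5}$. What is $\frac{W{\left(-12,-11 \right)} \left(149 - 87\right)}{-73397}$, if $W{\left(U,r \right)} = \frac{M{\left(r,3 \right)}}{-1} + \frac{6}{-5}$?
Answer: $\frac{62}{366985} \approx 0.00016894$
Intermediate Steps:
$M{\left(X,I \right)} = \frac{2 I}{5 + X}$
$W{\left(U,r \right)} = - \frac{6}{5} - \frac{6}{5 + r}$ ($W{\left(U,r \right)} = \frac{2 \cdot 3 \frac{1}{5 + r}}{-1} + \frac{6}{-5} = \frac{6}{5 + r} \left(-1\right) + 6 \left(- \frac{1}{5}\right) = - \frac{6}{5 + r} - \frac{6}{5} = - \frac{6}{5} - \frac{6}{5 + r}$)
$\frac{W{\left(-12,-11 \right)} \left(149 - 87\right)}{-73397} = \frac{\frac{6 \left(-10 - -11\right)}{5 \left(5 - 11\right)} \left(149 - 87\right)}{-73397} = \frac{6 \left(-10 + 11\right)}{5 \left(-6\right)} 62 \left(- \frac{1}{73397}\right) = \frac{6}{5} \left(- \frac{1}{6}\right) 1 \cdot 62 \left(- \frac{1}{73397}\right) = \left(- \frac{1}{5}\right) 62 \left(- \frac{1}{73397}\right) = \left(- \frac{62}{5}\right) \left(- \frac{1}{73397}\right) = \frac{62}{366985}$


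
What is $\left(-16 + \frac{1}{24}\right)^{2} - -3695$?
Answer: $\frac{2275009}{576} \approx 3949.7$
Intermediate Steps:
$\left(-16 + \frac{1}{24}\right)^{2} - -3695 = \left(-16 + \frac{1}{24}\right)^{2} + 3695 = \left(- \frac{383}{24}\right)^{2} + 3695 = \frac{146689}{576} + 3695 = \frac{2275009}{576}$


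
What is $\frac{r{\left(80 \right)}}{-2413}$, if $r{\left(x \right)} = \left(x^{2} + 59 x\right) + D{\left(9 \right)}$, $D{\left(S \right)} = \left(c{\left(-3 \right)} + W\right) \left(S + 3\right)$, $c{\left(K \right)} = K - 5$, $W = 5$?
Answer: $- \frac{11084}{2413} \approx -4.5935$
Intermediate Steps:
$c{\left(K \right)} = -5 + K$ ($c{\left(K \right)} = K - 5 = -5 + K$)
$D{\left(S \right)} = -9 - 3 S$ ($D{\left(S \right)} = \left(\left(-5 - 3\right) + 5\right) \left(S + 3\right) = \left(-8 + 5\right) \left(3 + S\right) = - 3 \left(3 + S\right) = -9 - 3 S$)
$r{\left(x \right)} = -36 + x^{2} + 59 x$ ($r{\left(x \right)} = \left(x^{2} + 59 x\right) - 36 = -36 + x^{2} + 59 x$)
$\frac{r{\left(80 \right)}}{-2413} = \frac{-36 + 80^{2} + 59 \cdot 80}{-2413} = \left(-36 + 6400 + 4720\right) \left(- \frac{1}{2413}\right) = 11084 \left(- \frac{1}{2413}\right) = - \frac{11084}{2413}$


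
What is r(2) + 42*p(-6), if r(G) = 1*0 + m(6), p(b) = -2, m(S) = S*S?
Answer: -48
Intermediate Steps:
m(S) = S**2
r(G) = 36 (r(G) = 1*0 + 6**2 = 0 + 36 = 36)
r(2) + 42*p(-6) = 36 + 42*(-2) = 36 - 84 = -48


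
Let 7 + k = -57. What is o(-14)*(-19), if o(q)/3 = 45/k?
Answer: 2565/64 ≈ 40.078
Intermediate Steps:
k = -64 (k = -7 - 57 = -64)
o(q) = -135/64 (o(q) = 3*(45/(-64)) = 3*(45*(-1/64)) = 3*(-45/64) = -135/64)
o(-14)*(-19) = -135/64*(-19) = 2565/64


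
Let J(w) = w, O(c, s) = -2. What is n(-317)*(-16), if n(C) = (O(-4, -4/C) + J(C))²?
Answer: -1628176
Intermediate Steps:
n(C) = (-2 + C)²
n(-317)*(-16) = (-2 - 317)²*(-16) = (-319)²*(-16) = 101761*(-16) = -1628176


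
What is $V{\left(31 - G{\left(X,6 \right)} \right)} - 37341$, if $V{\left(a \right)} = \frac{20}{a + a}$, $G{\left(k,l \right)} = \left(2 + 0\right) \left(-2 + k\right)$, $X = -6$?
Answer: $- \frac{1755017}{47} \approx -37341.0$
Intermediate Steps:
$G{\left(k,l \right)} = -4 + 2 k$ ($G{\left(k,l \right)} = 2 \left(-2 + k\right) = -4 + 2 k$)
$V{\left(a \right)} = \frac{10}{a}$ ($V{\left(a \right)} = \frac{20}{2 a} = 20 \frac{1}{2 a} = \frac{10}{a}$)
$V{\left(31 - G{\left(X,6 \right)} \right)} - 37341 = \frac{10}{31 - \left(-4 + 2 \left(-6\right)\right)} - 37341 = \frac{10}{31 - \left(-4 - 12\right)} - 37341 = \frac{10}{31 - -16} - 37341 = \frac{10}{31 + 16} - 37341 = \frac{10}{47} - 37341 = - \frac{1755017}{47}$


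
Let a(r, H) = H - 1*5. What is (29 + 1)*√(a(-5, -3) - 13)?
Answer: 30*I*√21 ≈ 137.48*I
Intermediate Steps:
a(r, H) = -5 + H (a(r, H) = H - 5 = -5 + H)
(29 + 1)*√(a(-5, -3) - 13) = (29 + 1)*√((-5 - 3) - 13) = 30*√(-8 - 13) = 30*√(-21) = 30*(I*√21) = 30*I*√21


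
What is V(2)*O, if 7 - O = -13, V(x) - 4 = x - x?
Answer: 80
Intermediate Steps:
V(x) = 4 (V(x) = 4 + (x - x) = 4 + 0 = 4)
O = 20 (O = 7 - 1*(-13) = 7 + 13 = 20)
V(2)*O = 4*20 = 80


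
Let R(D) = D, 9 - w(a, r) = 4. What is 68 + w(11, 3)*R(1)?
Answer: 73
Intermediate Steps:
w(a, r) = 5 (w(a, r) = 9 - 1*4 = 9 - 4 = 5)
68 + w(11, 3)*R(1) = 68 + 5*1 = 68 + 5 = 73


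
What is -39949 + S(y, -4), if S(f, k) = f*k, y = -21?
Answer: -39865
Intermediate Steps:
-39949 + S(y, -4) = -39949 - 21*(-4) = -39949 + 84 = -39865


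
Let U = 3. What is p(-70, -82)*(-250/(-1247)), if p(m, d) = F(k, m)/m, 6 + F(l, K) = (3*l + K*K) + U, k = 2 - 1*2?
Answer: -122425/8729 ≈ -14.025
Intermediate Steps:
k = 0 (k = 2 - 2 = 0)
F(l, K) = -3 + K² + 3*l (F(l, K) = -6 + ((3*l + K*K) + 3) = -6 + ((3*l + K²) + 3) = -6 + ((K² + 3*l) + 3) = -6 + (3 + K² + 3*l) = -3 + K² + 3*l)
p(m, d) = (-3 + m²)/m (p(m, d) = (-3 + m² + 3*0)/m = (-3 + m² + 0)/m = (-3 + m²)/m)
p(-70, -82)*(-250/(-1247)) = (-70 - 3/(-70))*(-250/(-1247)) = (-70 - 3*(-1/70))*(-250*(-1/1247)) = (-70 + 3/70)*(250/1247) = -4897/70*250/1247 = -122425/8729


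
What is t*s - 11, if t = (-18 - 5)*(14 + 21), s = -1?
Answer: 794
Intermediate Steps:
t = -805 (t = -23*35 = -805)
t*s - 11 = -805*(-1) - 11 = 805 - 11 = 794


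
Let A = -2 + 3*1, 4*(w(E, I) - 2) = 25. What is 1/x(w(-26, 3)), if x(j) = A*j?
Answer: 4/33 ≈ 0.12121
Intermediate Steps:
w(E, I) = 33/4 (w(E, I) = 2 + (¼)*25 = 2 + 25/4 = 33/4)
A = 1 (A = -2 + 3 = 1)
x(j) = j (x(j) = 1*j = j)
1/x(w(-26, 3)) = 1/(33/4) = 4/33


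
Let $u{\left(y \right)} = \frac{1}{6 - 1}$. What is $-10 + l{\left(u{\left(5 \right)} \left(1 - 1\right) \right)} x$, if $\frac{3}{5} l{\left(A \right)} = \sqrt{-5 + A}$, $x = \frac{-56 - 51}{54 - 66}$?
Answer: $-10 + \frac{535 i \sqrt{5}}{36} \approx -10.0 + 33.23 i$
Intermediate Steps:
$x = \frac{107}{12}$ ($x = - \frac{107}{-12} = \left(-107\right) \left(- \frac{1}{12}\right) = \frac{107}{12} \approx 8.9167$)
$u{\left(y \right)} = \frac{1}{5}$
$l{\left(A \right)} = \frac{5 \sqrt{-5 + A}}{3}$
$-10 + l{\left(u{\left(5 \right)} \left(1 - 1\right) \right)} x = -10 + \frac{5 \sqrt{-5 + \frac{1 - 1}{5}}}{3} \cdot \frac{107}{12} = -10 + \frac{5 \sqrt{-5 + \frac{1}{5} \cdot 0}}{3} \cdot \frac{107}{12} = -10 + \frac{5 \sqrt{-5 + 0}}{3} \cdot \frac{107}{12} = -10 + \frac{5 \sqrt{-5}}{3} \cdot \frac{107}{12} = -10 + \frac{5 i \sqrt{5}}{3} \cdot \frac{107}{12} = -10 + \frac{535 i \sqrt{5}}{36}$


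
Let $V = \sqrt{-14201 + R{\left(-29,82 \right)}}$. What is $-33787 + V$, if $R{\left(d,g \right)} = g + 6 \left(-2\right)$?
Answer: $-33787 + i \sqrt{14131} \approx -33787.0 + 118.87 i$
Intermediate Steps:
$R{\left(d,g \right)} = -12 + g$ ($R{\left(d,g \right)} = g - 12 = -12 + g$)
$V = i \sqrt{14131}$ ($V = \sqrt{-14201 + \left(-12 + 82\right)} = \sqrt{-14201 + 70} = \sqrt{-14131} = i \sqrt{14131} \approx 118.87 i$)
$-33787 + V = -33787 + i \sqrt{14131}$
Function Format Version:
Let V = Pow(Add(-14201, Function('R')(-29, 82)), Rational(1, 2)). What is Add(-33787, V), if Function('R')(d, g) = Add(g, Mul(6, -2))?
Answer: Add(-33787, Mul(I, Pow(14131, Rational(1, 2)))) ≈ Add(-33787., Mul(118.87, I))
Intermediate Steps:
Function('R')(d, g) = Add(-12, g) (Function('R')(d, g) = Add(g, -12) = Add(-12, g))
V = Mul(I, Pow(14131, Rational(1, 2))) (V = Pow(Add(-14201, Add(-12, 82)), Rational(1, 2)) = Pow(Add(-14201, 70), Rational(1, 2)) = Pow(-14131, Rational(1, 2)) = Mul(I, Pow(14131, Rational(1, 2))) ≈ Mul(118.87, I))
Add(-33787, V) = Add(-33787, Mul(I, Pow(14131, Rational(1, 2))))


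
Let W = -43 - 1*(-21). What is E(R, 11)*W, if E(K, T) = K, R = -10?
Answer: 220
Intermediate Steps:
W = -22 (W = -43 + 21 = -22)
E(R, 11)*W = -10*(-22) = 220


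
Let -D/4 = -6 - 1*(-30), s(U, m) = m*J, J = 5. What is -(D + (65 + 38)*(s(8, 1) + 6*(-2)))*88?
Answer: 71896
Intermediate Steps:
s(U, m) = 5*m (s(U, m) = m*5 = 5*m)
D = -96 (D = -4*(-6 - 1*(-30)) = -4*(-6 + 30) = -4*24 = -96)
-(D + (65 + 38)*(s(8, 1) + 6*(-2)))*88 = -(-96 + (65 + 38)*(5*1 + 6*(-2)))*88 = -(-96 + 103*(5 - 12))*88 = -(-96 + 103*(-7))*88 = -(-96 - 721)*88 = -(-817)*88 = -1*(-71896) = 71896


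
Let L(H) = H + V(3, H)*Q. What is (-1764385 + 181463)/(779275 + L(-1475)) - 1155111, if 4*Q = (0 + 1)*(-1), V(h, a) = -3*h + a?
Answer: -898875464903/778171 ≈ -1.1551e+6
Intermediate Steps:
V(h, a) = a - 3*h
Q = -¼ (Q = ((0 + 1)*(-1))/4 = (1*(-1))/4 = (¼)*(-1) = -¼ ≈ -0.25000)
L(H) = 9/4 + 3*H/4 (L(H) = H + (H - 3*3)*(-¼) = H + (H - 9)*(-¼) = H + (-9 + H)*(-¼) = H + (9/4 - H/4) = 9/4 + 3*H/4)
(-1764385 + 181463)/(779275 + L(-1475)) - 1155111 = (-1764385 + 181463)/(779275 + (9/4 + (¾)*(-1475))) - 1155111 = -1582922/(779275 + (9/4 - 4425/4)) - 1155111 = -1582922/(779275 - 1104) - 1155111 = -1582922/778171 - 1155111 = -898875464903/778171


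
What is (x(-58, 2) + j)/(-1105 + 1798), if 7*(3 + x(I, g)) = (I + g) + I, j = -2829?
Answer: -6646/1617 ≈ -4.1101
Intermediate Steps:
x(I, g) = -3 + g/7 + 2*I/7 (x(I, g) = -3 + ((I + g) + I)/7 = -3 + (g + 2*I)/7 = -3 + (g/7 + 2*I/7) = -3 + g/7 + 2*I/7)
(x(-58, 2) + j)/(-1105 + 1798) = ((-3 + (⅐)*2 + (2/7)*(-58)) - 2829)/(-1105 + 1798) = ((-3 + 2/7 - 116/7) - 2829)/693 = (-135/7 - 2829)*(1/693) = -19938/7*1/693 = -6646/1617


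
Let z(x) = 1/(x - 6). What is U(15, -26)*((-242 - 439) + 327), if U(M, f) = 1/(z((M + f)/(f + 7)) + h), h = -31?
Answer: 18231/1606 ≈ 11.352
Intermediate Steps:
z(x) = 1/(-6 + x)
U(M, f) = 1/(-31 + 1/(-6 + (M + f)/(7 + f))) (U(M, f) = 1/(1/(-6 + (M + f)/(f + 7)) - 31) = 1/(1/(-6 + (M + f)/(7 + f)) - 31) = 1/(-31 + 1/(-6 + (M + f)/(7 + f))))
U(15, -26)*((-242 - 439) + 327) = ((42 - 1*15 + 5*(-26))/(-1309 - 156*(-26) + 31*15))*((-242 - 439) + 327) = ((42 - 15 - 130)/(-1309 + 4056 + 465))*(-681 + 327) = (-103/3212)*(-354) = ((1/3212)*(-103))*(-354) = -103/3212*(-354) = 18231/1606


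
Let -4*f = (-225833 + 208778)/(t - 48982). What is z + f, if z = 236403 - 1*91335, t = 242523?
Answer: 112306440207/774164 ≈ 1.4507e+5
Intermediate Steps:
f = 17055/774164 (f = -(-225833 + 208778)/(4*(242523 - 48982)) = -(-17055)/(4*193541) = -¼*(-17055/193541) = 17055/774164 ≈ 0.022030)
z = 145068 (z = 236403 - 91335 = 145068)
z + f = 145068 + 17055/774164 = 112306440207/774164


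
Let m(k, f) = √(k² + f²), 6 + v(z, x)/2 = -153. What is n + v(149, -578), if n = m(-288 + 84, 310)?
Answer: -318 + 2*√34429 ≈ 53.101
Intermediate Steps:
v(z, x) = -318 (v(z, x) = -12 + 2*(-153) = -12 - 306 = -318)
m(k, f) = √(f² + k²)
n = 2*√34429 (n = √(310² + (-288 + 84)²) = √(96100 + (-204)²) = √(96100 + 41616) = √137716 = 2*√34429 ≈ 371.10)
n + v(149, -578) = 2*√34429 - 318 = -318 + 2*√34429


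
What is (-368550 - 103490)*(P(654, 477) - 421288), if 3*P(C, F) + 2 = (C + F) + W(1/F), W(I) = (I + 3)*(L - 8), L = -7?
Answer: 94777147081000/477 ≈ 1.9869e+11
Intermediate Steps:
W(I) = -45 - 15*I (W(I) = (I + 3)*(-7 - 8) = (3 + I)*(-15) = -45 - 15*I)
P(C, F) = -47/3 - 5/F + C/3 + F/3 (P(C, F) = -2/3 + ((C + F) + (-45 - 15/F))/3 = -2/3 + (-45 + C + F - 15/F)/3 = -2/3 + (-15 - 5/F + C/3 + F/3) = -47/3 - 5/F + C/3 + F/3)
(-368550 - 103490)*(P(654, 477) - 421288) = (-368550 - 103490)*((1/3)*(-15 + 477*(-47 + 654 + 477))/477 - 421288) = -472040*((1/3)*(1/477)*(-15 + 477*1084) - 421288) = -472040*((1/3)*(1/477)*(-15 + 517068) - 421288) = -472040*((1/3)*(1/477)*517053 - 421288) = -472040*(172351/477 - 421288) = -472040*(-200782025/477) = 94777147081000/477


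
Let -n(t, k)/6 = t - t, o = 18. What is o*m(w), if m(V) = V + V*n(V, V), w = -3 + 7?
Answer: 72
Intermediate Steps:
n(t, k) = 0 (n(t, k) = -6*(t - t) = -6*0 = 0)
w = 4
m(V) = V (m(V) = V + V*0 = V + 0 = V)
o*m(w) = 18*4 = 72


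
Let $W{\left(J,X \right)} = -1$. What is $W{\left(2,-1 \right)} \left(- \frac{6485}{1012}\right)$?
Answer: $\frac{6485}{1012} \approx 6.4081$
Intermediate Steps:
$W{\left(2,-1 \right)} \left(- \frac{6485}{1012}\right) = - \frac{-6485}{1012} = \left(-1\right) \left(- \frac{6485}{1012}\right) = \frac{6485}{1012}$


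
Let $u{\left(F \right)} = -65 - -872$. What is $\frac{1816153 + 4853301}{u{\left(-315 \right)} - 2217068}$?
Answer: $- \frac{6669454}{2216261} \approx -3.0093$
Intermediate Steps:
$u{\left(F \right)} = 807$ ($u{\left(F \right)} = -65 + 872 = 807$)
$\frac{1816153 + 4853301}{u{\left(-315 \right)} - 2217068} = \frac{1816153 + 4853301}{807 - 2217068} = \frac{6669454}{-2216261} = 6669454 \left(- \frac{1}{2216261}\right) = - \frac{6669454}{2216261}$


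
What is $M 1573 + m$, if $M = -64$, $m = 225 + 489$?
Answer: $-99958$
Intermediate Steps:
$m = 714$
$M 1573 + m = \left(-64\right) 1573 + 714 = -100672 + 714 = -99958$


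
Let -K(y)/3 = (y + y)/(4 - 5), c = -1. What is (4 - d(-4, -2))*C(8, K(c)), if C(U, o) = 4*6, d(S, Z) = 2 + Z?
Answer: 96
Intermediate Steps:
K(y) = 6*y (K(y) = -3*(y + y)/(4 - 5) = -3*2*y/(-1) = -3*2*y*(-1) = -(-6)*y = 6*y)
C(U, o) = 24
(4 - d(-4, -2))*C(8, K(c)) = (4 - (2 - 2))*24 = (4 - 1*0)*24 = (4 + 0)*24 = 4*24 = 96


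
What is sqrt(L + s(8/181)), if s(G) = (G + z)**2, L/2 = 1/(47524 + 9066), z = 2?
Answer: 3*sqrt(12178225410555)/5121395 ≈ 2.0442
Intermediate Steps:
L = 1/28295 (L = 2/(47524 + 9066) = 2/56590 = 2*(1/56590) = 1/28295 ≈ 3.5342e-5)
s(G) = (2 + G)**2 (s(G) = (G + 2)**2 = (2 + G)**2)
sqrt(L + s(8/181)) = sqrt(1/28295 + (2 + 8/181)**2) = sqrt(1/28295 + (370/181)**2) = sqrt(1/28295 + 136900/32761) = sqrt(3873618261/926972495) = 3*sqrt(12178225410555)/5121395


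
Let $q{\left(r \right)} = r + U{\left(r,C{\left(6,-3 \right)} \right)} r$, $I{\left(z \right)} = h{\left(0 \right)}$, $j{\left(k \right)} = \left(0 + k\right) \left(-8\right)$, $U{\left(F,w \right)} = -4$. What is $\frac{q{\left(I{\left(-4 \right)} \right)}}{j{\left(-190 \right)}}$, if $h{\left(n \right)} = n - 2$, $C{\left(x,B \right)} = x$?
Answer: $\frac{3}{760} \approx 0.0039474$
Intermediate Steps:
$h{\left(n \right)} = -2 + n$
$j{\left(k \right)} = - 8 k$ ($j{\left(k \right)} = k \left(-8\right) = - 8 k$)
$I{\left(z \right)} = -2$ ($I{\left(z \right)} = -2 + 0 = -2$)
$q{\left(r \right)} = - 3 r$ ($q{\left(r \right)} = r - 4 r = - 3 r$)
$\frac{q{\left(I{\left(-4 \right)} \right)}}{j{\left(-190 \right)}} = \frac{\left(-3\right) \left(-2\right)}{\left(-8\right) \left(-190\right)} = \frac{6}{1520} = 6 \cdot \frac{1}{1520} = \frac{3}{760}$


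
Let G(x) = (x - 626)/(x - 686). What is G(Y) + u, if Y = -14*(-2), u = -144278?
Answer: -47467163/329 ≈ -1.4428e+5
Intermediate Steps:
Y = 28
G(x) = (-626 + x)/(-686 + x)
G(Y) + u = (-626 + 28)/(-686 + 28) - 144278 = -598/(-658) - 144278 = -1/658*(-598) - 144278 = 299/329 - 144278 = -47467163/329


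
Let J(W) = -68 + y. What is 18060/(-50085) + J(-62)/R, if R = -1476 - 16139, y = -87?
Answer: -591169/1680471 ≈ -0.35179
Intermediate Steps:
J(W) = -155 (J(W) = -68 - 87 = -155)
R = -17615
18060/(-50085) + J(-62)/R = 18060/(-50085) - 155/(-17615) = 18060*(-1/50085) - 155*(-1/17615) = -172/477 + 31/3523 = -591169/1680471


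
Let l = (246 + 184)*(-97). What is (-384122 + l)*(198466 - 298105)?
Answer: 42429474648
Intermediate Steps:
l = -41710 (l = 430*(-97) = -41710)
(-384122 + l)*(198466 - 298105) = (-384122 - 41710)*(198466 - 298105) = -425832*(-99639) = 42429474648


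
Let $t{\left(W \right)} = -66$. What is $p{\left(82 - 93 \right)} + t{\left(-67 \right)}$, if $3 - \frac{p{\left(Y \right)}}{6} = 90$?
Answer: $-588$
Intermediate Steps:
$p{\left(Y \right)} = -522$ ($p{\left(Y \right)} = 18 - 540 = -522$)
$p{\left(82 - 93 \right)} + t{\left(-67 \right)} = -522 - 66 = -588$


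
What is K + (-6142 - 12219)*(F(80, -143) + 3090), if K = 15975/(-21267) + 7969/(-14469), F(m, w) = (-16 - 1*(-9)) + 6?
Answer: -149167130319545/2630019 ≈ -5.6717e+7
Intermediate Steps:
F(m, w) = -1 (F(m, w) = (-16 + 9) + 6 = -7 + 6 = -1)
K = -3424094/2630019 (K = 15975*(-1/21267) + 7969*(-1/14469) = -1775/2363 - 613/1113 = -3424094/2630019 ≈ -1.3019)
K + (-6142 - 12219)*(F(80, -143) + 3090) = -3424094/2630019 + (-6142 - 12219)*(-1 + 3090) = -3424094/2630019 - 18361*3089 = -3424094/2630019 - 56717129 = -149167130319545/2630019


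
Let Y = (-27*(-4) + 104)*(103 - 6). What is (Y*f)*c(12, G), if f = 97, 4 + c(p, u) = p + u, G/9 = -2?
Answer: -19947080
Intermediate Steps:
G = -18 (G = 9*(-2) = -18)
c(p, u) = -4 + p + u (c(p, u) = -4 + (p + u) = -4 + p + u)
Y = 20564 (Y = (108 + 104)*97 = 212*97 = 20564)
(Y*f)*c(12, G) = (20564*97)*(-4 + 12 - 18) = 1994708*(-10) = -19947080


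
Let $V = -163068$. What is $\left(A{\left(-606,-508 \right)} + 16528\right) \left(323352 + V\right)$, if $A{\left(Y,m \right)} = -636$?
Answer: $2547233328$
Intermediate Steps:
$\left(A{\left(-606,-508 \right)} + 16528\right) \left(323352 + V\right) = \left(-636 + 16528\right) \left(323352 - 163068\right) = 15892 \cdot 160284 = 2547233328$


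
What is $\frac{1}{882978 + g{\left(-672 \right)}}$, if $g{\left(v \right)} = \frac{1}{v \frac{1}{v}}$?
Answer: $\frac{1}{882979} \approx 1.1325 \cdot 10^{-6}$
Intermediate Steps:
$g{\left(v \right)} = 1$ ($g{\left(v \right)} = 1^{-1} = 1$)
$\frac{1}{882978 + g{\left(-672 \right)}} = \frac{1}{882978 + 1} = \frac{1}{882979}$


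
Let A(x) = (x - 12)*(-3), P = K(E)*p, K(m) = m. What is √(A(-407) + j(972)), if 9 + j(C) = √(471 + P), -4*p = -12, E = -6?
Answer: √(1248 + √453) ≈ 35.627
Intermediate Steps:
p = 3 (p = -¼*(-12) = 3)
P = -18 (P = -6*3 = -18)
A(x) = 36 - 3*x (A(x) = (-12 + x)*(-3) = 36 - 3*x)
j(C) = -9 + √453 (j(C) = -9 + √(471 - 18) = -9 + √453)
√(A(-407) + j(972)) = √((36 - 3*(-407)) + (-9 + √453)) = √((36 + 1221) + (-9 + √453)) = √(1257 + (-9 + √453)) = √(1248 + √453)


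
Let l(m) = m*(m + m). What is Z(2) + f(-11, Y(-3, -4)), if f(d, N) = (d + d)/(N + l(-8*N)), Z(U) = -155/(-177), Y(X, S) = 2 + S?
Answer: 12526/15045 ≈ 0.83257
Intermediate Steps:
l(m) = 2*m² (l(m) = m*(2*m) = 2*m²)
Z(U) = 155/177 (Z(U) = -155*(-1/177) = 155/177)
f(d, N) = 2*d/(N + 128*N²) (f(d, N) = (d + d)/(N + 2*(-8*N)²) = (2*d)/(N + 2*(64*N²)) = (2*d)/(N + 128*N²) = 2*d/(N + 128*N²))
Z(2) + f(-11, Y(-3, -4)) = 155/177 + 2*(-11)/((2 - 4)*(1 + 128*(2 - 4))) = 155/177 + 2*(-11)/(-2*(1 + 128*(-2))) = 155/177 + 2*(-11)*(-½)/(1 - 256) = 155/177 + 2*(-11)*(-½)/(-255) = 155/177 + 2*(-11)*(-½)*(-1/255) = 155/177 - 11/255 = 12526/15045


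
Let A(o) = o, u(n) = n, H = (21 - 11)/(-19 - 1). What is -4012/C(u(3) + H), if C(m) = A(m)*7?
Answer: -8024/35 ≈ -229.26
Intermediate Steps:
H = -½ (H = 10/(-20) = 10*(-1/20) = -½ ≈ -0.50000)
C(m) = 7*m (C(m) = m*7 = 7*m)
-4012/C(u(3) + H) = -4012*1/(7*(3 - ½)) = -4012/(7*(5/2)) = -4012/35/2 = -4012*2/35 = -8024/35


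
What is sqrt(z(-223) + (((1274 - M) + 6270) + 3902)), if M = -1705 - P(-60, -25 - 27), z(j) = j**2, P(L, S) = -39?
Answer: sqrt(62841) ≈ 250.68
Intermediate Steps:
M = -1666 (M = -1705 - 1*(-39) = -1705 + 39 = -1666)
sqrt(z(-223) + (((1274 - M) + 6270) + 3902)) = sqrt((-223)**2 + (((1274 - 1*(-1666)) + 6270) + 3902)) = sqrt(49729 + (((1274 + 1666) + 6270) + 3902)) = sqrt(49729 + ((2940 + 6270) + 3902)) = sqrt(49729 + (9210 + 3902)) = sqrt(49729 + 13112) = sqrt(62841)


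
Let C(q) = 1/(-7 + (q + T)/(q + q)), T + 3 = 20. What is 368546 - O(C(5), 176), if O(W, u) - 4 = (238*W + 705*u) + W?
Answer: 5868283/24 ≈ 2.4451e+5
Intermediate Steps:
T = 17 (T = -3 + 20 = 17)
C(q) = 1/(-7 + (17 + q)/(2*q)) (C(q) = 1/(-7 + (q + 17)/(q + q)) = 1/(-7 + (17 + q)/((2*q))) = 1/(-7 + (17 + q)*(1/(2*q))) = 1/(-7 + (17 + q)/(2*q)))
O(W, u) = 4 + 239*W + 705*u (O(W, u) = 4 + ((238*W + 705*u) + W) = 4 + (239*W + 705*u) = 4 + 239*W + 705*u)
368546 - O(C(5), 176) = 368546 - (4 + 239*(-2*5/(-17 + 13*5)) + 705*176) = 368546 - (4 + 239*(-2*5/(-17 + 65)) + 124080) = 368546 - (4 + 239*(-2*5/48) + 124080) = 368546 - (4 + 239*(-2*5*1/48) + 124080) = 368546 - (4 + 239*(-5/24) + 124080) = 368546 - (4 - 1195/24 + 124080) = 368546 - 1*2976821/24 = 368546 - 2976821/24 = 5868283/24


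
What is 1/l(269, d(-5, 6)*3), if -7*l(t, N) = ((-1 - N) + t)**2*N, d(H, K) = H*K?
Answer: 7/11534760 ≈ 6.0686e-7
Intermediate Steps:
l(t, N) = -N*(-1 + t - N)**2/7 (l(t, N) = -((-1 - N) + t)**2*N/7 = -(-1 + t - N)**2*N/7 = -N*(-1 + t - N)**2/7)
1/l(269, d(-5, 6)*3) = 1/(--5*6*3*(1 - 5*6*3 - 1*269)**2/7) = 1/(-(-30*3)*(1 - 30*3 - 269)**2/7) = 1/(-1/7*(-90)*(1 - 90 - 269)**2) = 1/(-1/7*(-90)*(-358)**2) = 1/(-1/7*(-90)*128164) = 1/(11534760/7) = 7/11534760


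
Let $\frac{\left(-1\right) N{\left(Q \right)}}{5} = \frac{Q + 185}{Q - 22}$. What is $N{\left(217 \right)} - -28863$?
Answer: $\frac{375085}{13} \approx 28853.0$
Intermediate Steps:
$N{\left(Q \right)} = - \frac{5 \left(185 + Q\right)}{-22 + Q}$ ($N{\left(Q \right)} = - 5 \frac{Q + 185}{Q - 22} = - 5 \frac{185 + Q}{-22 + Q} = - \frac{5 \left(185 + Q\right)}{-22 + Q}$)
$N{\left(217 \right)} - -28863 = \frac{5 \left(-185 - 217\right)}{-22 + 217} - -28863 = \frac{5 \left(-185 - 217\right)}{195} + 28863 = 5 \cdot \frac{1}{195} \left(-402\right) + 28863 = - \frac{134}{13} + 28863 = \frac{375085}{13}$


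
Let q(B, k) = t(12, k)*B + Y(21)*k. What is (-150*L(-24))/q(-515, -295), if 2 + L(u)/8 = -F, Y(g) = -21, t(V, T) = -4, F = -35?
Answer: -7920/1651 ≈ -4.7971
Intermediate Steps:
L(u) = 264 (L(u) = -16 + 8*(-1*(-35)) = -16 + 8*35 = -16 + 280 = 264)
q(B, k) = -21*k - 4*B (q(B, k) = -4*B - 21*k = -21*k - 4*B)
(-150*L(-24))/q(-515, -295) = (-150*264)/(-21*(-295) - 4*(-515)) = -39600/(6195 + 2060) = -39600/8255 = -39600*1/8255 = -7920/1651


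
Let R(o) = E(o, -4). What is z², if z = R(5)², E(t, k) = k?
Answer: 256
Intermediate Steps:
R(o) = -4
z = 16 (z = (-4)² = 16)
z² = 16² = 256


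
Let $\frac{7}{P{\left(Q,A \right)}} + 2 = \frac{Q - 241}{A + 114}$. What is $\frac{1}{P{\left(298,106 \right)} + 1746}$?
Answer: $\frac{383}{667178} \approx 0.00057406$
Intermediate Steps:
$P{\left(Q,A \right)} = \frac{7}{-2 + \frac{-241 + Q}{114 + A}}$ ($P{\left(Q,A \right)} = \frac{7}{-2 + \frac{Q - 241}{A + 114}} = \frac{7}{-2 + \frac{-241 + Q}{114 + A}}$)
$\frac{1}{P{\left(298,106 \right)} + 1746} = \frac{1}{\frac{7 \left(-114 - 106\right)}{469 - 298 + 2 \cdot 106} + 1746} = \frac{1}{\frac{7 \left(-114 - 106\right)}{469 - 298 + 212} + 1746} = \frac{1}{7 \cdot \frac{1}{383} \left(-220\right) + 1746} = \frac{1}{- \frac{1540}{383} + 1746} = \frac{1}{\frac{667178}{383}} = \frac{383}{667178}$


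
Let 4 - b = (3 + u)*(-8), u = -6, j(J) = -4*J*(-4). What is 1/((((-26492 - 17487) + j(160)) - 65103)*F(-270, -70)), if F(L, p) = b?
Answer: 1/2130440 ≈ 4.6939e-7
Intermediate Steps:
j(J) = 16*J
b = -20 (b = 4 - (3 - 6)*(-8) = 4 - (-3)*(-8) = 4 - 1*24 = 4 - 24 = -20)
F(L, p) = -20
1/((((-26492 - 17487) + j(160)) - 65103)*F(-270, -70)) = 1/((((-26492 - 17487) + 16*160) - 65103)*(-20)) = -1/20/((-43979 + 2560) - 65103) = -1/20/(-41419 - 65103) = -1/20/(-106522) = -1/106522*(-1/20) = 1/2130440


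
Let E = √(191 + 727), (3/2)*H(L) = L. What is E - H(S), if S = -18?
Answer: 12 + 3*√102 ≈ 42.299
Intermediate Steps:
H(L) = 2*L/3
E = 3*√102 (E = √918 = 3*√102 ≈ 30.299)
E - H(S) = 3*√102 - 2*(-18)/3 = 3*√102 - 1*(-12) = 3*√102 + 12 = 12 + 3*√102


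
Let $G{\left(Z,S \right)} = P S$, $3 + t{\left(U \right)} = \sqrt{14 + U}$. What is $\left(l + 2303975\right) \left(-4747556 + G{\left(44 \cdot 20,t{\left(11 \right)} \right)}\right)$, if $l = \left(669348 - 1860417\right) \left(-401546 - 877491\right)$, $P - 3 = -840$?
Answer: $-7235089180317113440$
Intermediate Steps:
$P = -837$ ($P = 3 - 840 = -837$)
$t{\left(U \right)} = -3 + \sqrt{14 + U}$
$G{\left(Z,S \right)} = - 837 S$
$l = 1523421320553$ ($l = \left(-1191069\right) \left(-1279037\right) = 1523421320553$)
$\left(l + 2303975\right) \left(-4747556 + G{\left(44 \cdot 20,t{\left(11 \right)} \right)}\right) = \left(1523421320553 + 2303975\right) \left(-4747556 - 837 \left(-3 + \sqrt{14 + 11}\right)\right) = 1523423624528 \left(-4747556 - 837 \left(-3 + \sqrt{25}\right)\right) = 1523423624528 \left(-4747556 - 837 \left(-3 + 5\right)\right) = 1523423624528 \left(-4747556 - 1674\right) = 1523423624528 \left(-4749230\right) = -7235089180317113440$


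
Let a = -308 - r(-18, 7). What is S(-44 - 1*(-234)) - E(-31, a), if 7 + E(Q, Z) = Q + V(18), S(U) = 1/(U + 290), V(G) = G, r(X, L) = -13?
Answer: 9601/480 ≈ 20.002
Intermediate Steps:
a = -295 (a = -308 - 1*(-13) = -308 + 13 = -295)
S(U) = 1/(290 + U)
E(Q, Z) = 11 + Q (E(Q, Z) = -7 + (Q + 18) = -7 + (18 + Q) = 11 + Q)
S(-44 - 1*(-234)) - E(-31, a) = 1/(290 + (-44 - 1*(-234))) - (11 - 31) = 1/(290 + (-44 + 234)) - 1*(-20) = 1/(290 + 190) + 20 = 1/480 + 20 = 9601/480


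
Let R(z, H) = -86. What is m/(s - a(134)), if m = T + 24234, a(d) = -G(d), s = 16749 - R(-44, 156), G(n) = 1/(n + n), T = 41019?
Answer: 5829268/1503927 ≈ 3.8760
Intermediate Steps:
G(n) = 1/(2*n)
s = 16835 (s = 16749 - 1*(-86) = 16749 + 86 = 16835)
a(d) = -1/(2*d)
m = 65253 (m = 41019 + 24234 = 65253)
m/(s - a(134)) = 65253/(16835 - (-1)/(2*134)) = 65253/(16835 - 1*(-1/268)) = 65253/(16835 + 1/268) = 65253/(4511781/268) = 65253*(268/4511781) = 5829268/1503927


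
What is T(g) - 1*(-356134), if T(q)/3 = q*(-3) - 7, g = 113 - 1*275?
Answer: 357571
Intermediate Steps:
g = -162 (g = 113 - 275 = -162)
T(q) = -21 - 9*q (T(q) = 3*(q*(-3) - 7) = 3*(-3*q - 7) = 3*(-7 - 3*q) = -21 - 9*q)
T(g) - 1*(-356134) = (-21 - 9*(-162)) - 1*(-356134) = (-21 + 1458) + 356134 = 1437 + 356134 = 357571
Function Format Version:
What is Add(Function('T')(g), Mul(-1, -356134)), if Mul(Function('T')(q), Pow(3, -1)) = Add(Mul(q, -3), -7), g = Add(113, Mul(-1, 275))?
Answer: 357571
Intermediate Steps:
g = -162 (g = Add(113, -275) = -162)
Function('T')(q) = Add(-21, Mul(-9, q)) (Function('T')(q) = Mul(3, Add(Mul(q, -3), -7)) = Mul(3, Add(Mul(-3, q), -7)) = Mul(3, Add(-7, Mul(-3, q))) = Add(-21, Mul(-9, q)))
Add(Function('T')(g), Mul(-1, -356134)) = Add(Add(-21, Mul(-9, -162)), Mul(-1, -356134)) = Add(Add(-21, 1458), 356134) = Add(1437, 356134) = 357571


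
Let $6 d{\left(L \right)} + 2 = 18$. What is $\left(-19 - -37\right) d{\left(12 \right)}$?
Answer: $48$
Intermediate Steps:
$d{\left(L \right)} = \frac{8}{3}$ ($d{\left(L \right)} = - \frac{1}{3} + \frac{1}{6} \cdot 18 = - \frac{1}{3} + 3 = \frac{8}{3}$)
$\left(-19 - -37\right) d{\left(12 \right)} = \left(-19 - -37\right) \frac{8}{3} = \left(-19 + 37\right) \frac{8}{3} = 18 \cdot \frac{8}{3} = 48$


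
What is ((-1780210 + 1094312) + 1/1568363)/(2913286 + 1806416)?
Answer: -358579014991/2467401995942 ≈ -0.14533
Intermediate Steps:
((-1780210 + 1094312) + 1/1568363)/(2913286 + 1806416) = (-685898 + 1/1568363)/4719702 = -1075737044973/1568363*1/4719702 = -358579014991/2467401995942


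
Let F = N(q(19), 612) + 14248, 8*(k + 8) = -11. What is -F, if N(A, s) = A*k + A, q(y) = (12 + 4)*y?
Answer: -11702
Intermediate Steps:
k = -75/8 (k = -8 + (⅛)*(-11) = -8 - 11/8 = -75/8 ≈ -9.3750)
q(y) = 16*y
N(A, s) = -67*A/8 (N(A, s) = A*(-75/8) + A = -75*A/8 + A = -67*A/8)
F = 11702 (F = -134*19 + 14248 = -67/8*304 + 14248 = -2546 + 14248 = 11702)
-F = -1*11702 = -11702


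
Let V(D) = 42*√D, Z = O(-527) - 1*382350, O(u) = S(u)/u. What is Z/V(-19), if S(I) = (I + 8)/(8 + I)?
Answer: 28785493*I*√19/60078 ≈ 2088.5*I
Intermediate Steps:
S(I) = 1 (S(I) = (8 + I)/(8 + I) = 1)
O(u) = 1/u
Z = -201498451/527 (Z = 1/(-527) - 1*382350 = -1/527 - 382350 = -201498451/527 ≈ -3.8235e+5)
Z/V(-19) = -201498451*(-I*√19/798)/527 = -(-28785493)*I*√19/60078 = 28785493*I*√19/60078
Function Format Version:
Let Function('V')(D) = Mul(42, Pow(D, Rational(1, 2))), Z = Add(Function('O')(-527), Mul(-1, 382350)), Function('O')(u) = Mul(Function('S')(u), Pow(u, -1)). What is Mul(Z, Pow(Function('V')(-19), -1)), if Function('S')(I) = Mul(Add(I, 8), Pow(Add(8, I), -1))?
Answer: Mul(Rational(28785493, 60078), I, Pow(19, Rational(1, 2))) ≈ Mul(2088.5, I)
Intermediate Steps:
Function('S')(I) = 1 (Function('S')(I) = Mul(Add(8, I), Pow(Add(8, I), -1)) = 1)
Function('O')(u) = Pow(u, -1) (Function('O')(u) = Mul(1, Pow(u, -1)) = Pow(u, -1))
Z = Rational(-201498451, 527) (Z = Add(Pow(-527, -1), Mul(-1, 382350)) = Add(Rational(-1, 527), -382350) = Rational(-201498451, 527) ≈ -3.8235e+5)
Mul(Z, Pow(Function('V')(-19), -1)) = Mul(Rational(-201498451, 527), Pow(Mul(42, Pow(-19, Rational(1, 2))), -1)) = Mul(Rational(-201498451, 527), Pow(Mul(42, Mul(I, Pow(19, Rational(1, 2)))), -1)) = Mul(Rational(-201498451, 527), Pow(Mul(42, I, Pow(19, Rational(1, 2))), -1)) = Mul(Rational(-201498451, 527), Mul(Rational(-1, 798), I, Pow(19, Rational(1, 2)))) = Mul(Rational(28785493, 60078), I, Pow(19, Rational(1, 2)))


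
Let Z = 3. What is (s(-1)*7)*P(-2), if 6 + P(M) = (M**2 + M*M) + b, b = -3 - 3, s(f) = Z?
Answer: -84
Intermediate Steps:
s(f) = 3
b = -6
P(M) = -12 + 2*M**2 (P(M) = -6 + ((M**2 + M*M) - 6) = -6 + ((M**2 + M**2) - 6) = -6 + (2*M**2 - 6) = -6 + (-6 + 2*M**2) = -12 + 2*M**2)
(s(-1)*7)*P(-2) = (3*7)*(-12 + 2*(-2)**2) = 21*(-12 + 2*4) = 21*(-12 + 8) = 21*(-4) = -84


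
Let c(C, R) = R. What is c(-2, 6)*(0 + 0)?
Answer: 0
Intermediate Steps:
c(-2, 6)*(0 + 0) = 6*(0 + 0) = 6*0 = 0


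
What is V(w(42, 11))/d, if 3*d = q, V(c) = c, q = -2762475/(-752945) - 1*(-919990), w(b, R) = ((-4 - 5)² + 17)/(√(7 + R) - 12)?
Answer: -4216492/138540926605 - 1054123*√2/138540926605 ≈ -4.1195e-5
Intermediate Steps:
w(b, R) = 98/(-12 + √(7 + R)) (w(b, R) = ((-9)² + 17)/(-12 + √(7 + R)) = (81 + 17)/(-12 + √(7 + R)) = 98/(-12 + √(7 + R)))
q = 138540926605/150589 (q = -2762475*(-1/752945) + 919990 = 552495/150589 + 919990 = 138540926605/150589 ≈ 9.1999e+5)
d = 138540926605/451767 (d = (⅓)*(138540926605/150589) = 138540926605/451767 ≈ 3.0666e+5)
V(w(42, 11))/d = (98/(-12 + √(7 + 11)))/(138540926605/451767) = (98/(-12 + √18))*(451767/138540926605) = (98/(-12 + 3*√2))*(451767/138540926605) = 44273166/(138540926605*(-12 + 3*√2))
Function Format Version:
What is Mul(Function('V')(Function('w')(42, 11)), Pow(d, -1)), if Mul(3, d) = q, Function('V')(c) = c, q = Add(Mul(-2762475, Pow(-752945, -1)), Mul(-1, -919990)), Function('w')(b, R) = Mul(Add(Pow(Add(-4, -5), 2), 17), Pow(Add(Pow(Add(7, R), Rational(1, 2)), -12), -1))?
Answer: Add(Rational(-4216492, 138540926605), Mul(Rational(-1054123, 138540926605), Pow(2, Rational(1, 2)))) ≈ -4.1195e-5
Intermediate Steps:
Function('w')(b, R) = Mul(98, Pow(Add(-12, Pow(Add(7, R), Rational(1, 2))), -1)) (Function('w')(b, R) = Mul(Add(Pow(-9, 2), 17), Pow(Add(-12, Pow(Add(7, R), Rational(1, 2))), -1)) = Mul(Add(81, 17), Pow(Add(-12, Pow(Add(7, R), Rational(1, 2))), -1)) = Mul(98, Pow(Add(-12, Pow(Add(7, R), Rational(1, 2))), -1)))
q = Rational(138540926605, 150589) (q = Add(Mul(-2762475, Rational(-1, 752945)), 919990) = Add(Rational(552495, 150589), 919990) = Rational(138540926605, 150589) ≈ 9.1999e+5)
d = Rational(138540926605, 451767) (d = Mul(Rational(1, 3), Rational(138540926605, 150589)) = Rational(138540926605, 451767) ≈ 3.0666e+5)
Mul(Function('V')(Function('w')(42, 11)), Pow(d, -1)) = Mul(Mul(98, Pow(Add(-12, Pow(Add(7, 11), Rational(1, 2))), -1)), Pow(Rational(138540926605, 451767), -1)) = Mul(Mul(98, Pow(Add(-12, Pow(18, Rational(1, 2))), -1)), Rational(451767, 138540926605)) = Mul(Mul(98, Pow(Add(-12, Mul(3, Pow(2, Rational(1, 2)))), -1)), Rational(451767, 138540926605)) = Mul(Rational(44273166, 138540926605), Pow(Add(-12, Mul(3, Pow(2, Rational(1, 2)))), -1))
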